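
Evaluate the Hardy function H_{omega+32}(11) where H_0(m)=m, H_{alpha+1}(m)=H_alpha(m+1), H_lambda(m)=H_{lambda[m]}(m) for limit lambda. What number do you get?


H_{omega+32}(11):
Unwind the 32 successor steps: H_{omega+32}(11) = H_omega(11+32) = H_omega(43).
H_omega(m) = H_m(m) = m + m = 2m.
Result = 2 * 43 = 86

86


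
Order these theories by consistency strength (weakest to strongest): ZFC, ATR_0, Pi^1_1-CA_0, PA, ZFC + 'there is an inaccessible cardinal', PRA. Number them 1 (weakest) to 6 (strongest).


Ordering by consistency strength:
1. PRA
2. PA
3. ATR_0
4. Pi^1_1-CA_0
5. ZFC
6. ZFC + 'there is an inaccessible cardinal'


ZFC=5, ATR_0=3, Pi^1_1-CA_0=4, PA=2, ZFC + 'there is an inaccessible cardinal'=6, PRA=1


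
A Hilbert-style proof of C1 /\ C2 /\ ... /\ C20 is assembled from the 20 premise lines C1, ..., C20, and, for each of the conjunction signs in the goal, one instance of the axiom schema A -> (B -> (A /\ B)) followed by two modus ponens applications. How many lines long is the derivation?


Conjoining 20 premises:
- 20 premise lines
- the goal has 19 conjunction signs; each costs 1 axiom instance + 2 MP = 3 lines: 3 * 19 = 57
Total = 20 + 57 = 77 lines.

77


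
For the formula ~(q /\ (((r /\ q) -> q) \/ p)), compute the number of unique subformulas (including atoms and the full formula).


Formula: ~(q /\ (((r /\ q) -> q) \/ p))
Subformulas found:
  1. q
  2. r
  3. p
  4. (r /\ q)
  5. ((r /\ q) -> q)
  6. (((r /\ q) -> q) \/ p)
  7. (q /\ (((r /\ q) -> q) \/ p))
  8. ~(q /\ (((r /\ q) -> q) \/ p))
Total distinct subformulas = 8

8


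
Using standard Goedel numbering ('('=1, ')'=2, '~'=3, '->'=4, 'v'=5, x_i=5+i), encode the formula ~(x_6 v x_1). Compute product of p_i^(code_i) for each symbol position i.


Formula: ~(x_6 v x_1)
Symbol codes: [3, 1, 11, 5, 6, 2]
Primes: [2, 3, 5, 7, 11, 13]
p_1^3 = 2^3 = 8
p_2^1 = 3^1 = 3
p_3^11 = 5^11 = 48828125
p_4^5 = 7^5 = 16807
p_5^6 = 11^6 = 1771561
p_6^2 = 13^2 = 169
Product = 5896771579526953125000

5896771579526953125000


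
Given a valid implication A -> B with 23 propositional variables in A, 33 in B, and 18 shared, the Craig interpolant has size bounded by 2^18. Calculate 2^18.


Shared atoms = 18
Craig interpolant size bound = 2^18
= 262144

262144


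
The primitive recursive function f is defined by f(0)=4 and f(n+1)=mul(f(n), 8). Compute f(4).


f(0) = 4
f(1) = mul(f(0), 8) = mul(4, 8) = 32
f(2) = mul(f(1), 8) = mul(32, 8) = 256
f(3) = mul(f(2), 8) = mul(256, 8) = 2048
f(4) = mul(f(3), 8) = mul(2048, 8) = 16384


16384


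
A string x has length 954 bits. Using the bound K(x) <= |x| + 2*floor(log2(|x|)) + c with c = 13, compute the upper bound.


floor(log2(954)) = 9
2 * 9 = 18
K(x) <= 954 + 18 + 13 = 985

985


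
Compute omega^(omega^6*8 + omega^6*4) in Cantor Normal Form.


omega^(omega^6*8 + omega^6*4):
Both terms of the exponent have the same exponent 6, so they merge: omega^6*8 + omega^6*4 = omega^6*(8+4) = omega^6*12.
omega raised to a CNF ordinal is a single CNF term: Result = omega^(omega^6*12)

omega^(omega^6*12)


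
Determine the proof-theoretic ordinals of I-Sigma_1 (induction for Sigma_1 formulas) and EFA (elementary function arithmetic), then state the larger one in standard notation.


Proof-theoretic ordinal of I-Sigma_1 (induction for Sigma_1 formulas): omega^omega
Proof-theoretic ordinal of EFA (elementary function arithmetic): omega^3
Comparing: omega^3 < omega^omega.
The larger ordinal is omega^omega (from I-Sigma_1 (induction for Sigma_1 formulas)).

omega^omega


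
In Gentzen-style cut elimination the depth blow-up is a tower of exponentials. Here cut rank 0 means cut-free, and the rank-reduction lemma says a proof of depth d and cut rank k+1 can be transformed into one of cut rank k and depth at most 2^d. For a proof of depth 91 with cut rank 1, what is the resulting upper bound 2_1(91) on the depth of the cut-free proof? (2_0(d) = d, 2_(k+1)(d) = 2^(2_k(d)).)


Each rank reduction sends depth d to at most 2^d; cut rank r needs r reductions.
2_0(91) = 91
2_1(91) = 2^91 = 2475880078570760549798248448
Cut-free depth bound = 2475880078570760549798248448

2475880078570760549798248448


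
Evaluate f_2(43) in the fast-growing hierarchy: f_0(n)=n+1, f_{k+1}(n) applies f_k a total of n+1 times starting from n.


f_2(43) = f_1^44(43)
f_1(m) = 2m + 1.
Iterating: f_1^k(n) = 2^k*(n+1) - 1.
f_2(43) = 2^44*(43+1) - 1 = 17592186044416*44 - 1 = 774056185954303

774056185954303


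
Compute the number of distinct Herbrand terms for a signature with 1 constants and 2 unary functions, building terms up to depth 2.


Herbrand terms by depth:
Depth 0: 1 constants
Depth 1: 2 new terms (running total: 3)
Depth 2: 4 new terms (running total: 7)
Total distinct ground terms = 7

7


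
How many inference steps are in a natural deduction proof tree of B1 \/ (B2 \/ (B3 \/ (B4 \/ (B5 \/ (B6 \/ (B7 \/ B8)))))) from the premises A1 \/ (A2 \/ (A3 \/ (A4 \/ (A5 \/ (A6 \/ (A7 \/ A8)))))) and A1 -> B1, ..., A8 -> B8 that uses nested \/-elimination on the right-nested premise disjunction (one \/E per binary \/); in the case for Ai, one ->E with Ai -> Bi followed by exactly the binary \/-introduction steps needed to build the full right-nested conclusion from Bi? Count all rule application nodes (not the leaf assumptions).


Constructive dilemma with 8 branches, all disjunctions right-nested:
- \/E: the premise has 7 binary \/, each eliminated once: 7 nodes.
- ->E: one per case (Ai with Ai -> Bi gives Bi): 8 nodes.
- \/I: in case i < n, Bi needs 1 step to form Bi \/ (B(i+1) \/ ...) and then i-1 steps to prepend B(i-1), ..., B1, i.e. i steps; in case i = n, B8 needs 7 prepend steps.
  \/I total = (1 + 2 + ... + 7) + 7 = 28 + 7 = 35 nodes.
Total = 7 + 8 + 35 = 50

50


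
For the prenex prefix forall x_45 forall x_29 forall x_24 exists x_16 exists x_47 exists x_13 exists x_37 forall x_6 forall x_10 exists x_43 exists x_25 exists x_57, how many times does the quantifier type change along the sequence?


Walk the prefix and count type changes:
  position 1: forall -> forall
  position 2: forall -> forall
  position 3: forall -> exists <-- alternation
  position 4: exists -> exists
  position 5: exists -> exists
  position 6: exists -> exists
  position 7: exists -> forall <-- alternation
  position 8: forall -> forall
  position 9: forall -> exists <-- alternation
  position 10: exists -> exists
  position 11: exists -> exists
Total alternations = 3

3


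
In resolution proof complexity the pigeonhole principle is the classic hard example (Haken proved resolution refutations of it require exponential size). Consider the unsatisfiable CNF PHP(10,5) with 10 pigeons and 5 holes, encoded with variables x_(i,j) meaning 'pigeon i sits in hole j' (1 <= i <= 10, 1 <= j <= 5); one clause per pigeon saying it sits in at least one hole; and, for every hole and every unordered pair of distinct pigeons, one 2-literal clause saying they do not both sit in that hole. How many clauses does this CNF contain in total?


PHP(10,5): 10 pigeons, 5 holes, 10*5 = 50 variables.
- pigeon clauses: one per pigeon -> 10 clauses
- hole clauses: 5 holes * C(10,2) = 5 * 45 -> 225 clauses
Total clauses = 10 + 225 = 235

235


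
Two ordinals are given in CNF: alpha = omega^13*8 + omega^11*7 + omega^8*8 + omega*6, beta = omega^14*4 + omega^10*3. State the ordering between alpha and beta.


Compare term by term from highest exponent:
alpha = omega^13*8 + omega^11*7 + omega^8*8 + omega*6
beta = omega^14*4 + omega^10*3
Term 1: alpha has omega^13*8, beta has omega^14*4
Term 2: alpha has omega^11*7, beta has omega^10*3
Term 3: alpha has omega^8*8, beta has omega^0*0
Term 4: alpha has omega^1*6, beta has omega^0*0
Result: alpha < beta

alpha < beta


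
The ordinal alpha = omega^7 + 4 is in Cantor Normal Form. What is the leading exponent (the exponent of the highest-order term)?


CNF: omega^7 + 4
The leading term is omega^7, which has exponent 7.

7


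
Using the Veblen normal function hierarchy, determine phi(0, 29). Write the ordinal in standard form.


phi(0, 29):
phi(0, beta) = omega^beta by definition.
phi(0, 29) = omega^29

omega^29


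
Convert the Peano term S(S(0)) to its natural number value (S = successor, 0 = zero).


Counting successors applied to 0:
2 applications of S to 0 = 2

2


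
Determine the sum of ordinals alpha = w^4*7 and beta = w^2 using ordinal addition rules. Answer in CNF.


Ordinal addition w^4*7 + w^2:
Leading exponent of alpha (4) > leading exponent of beta (2).
Since alpha's term has higher exponent than beta's leading term,
the sum is simply alpha followed by beta.
Result = w^4*7 + w^2

w^4*7 + w^2


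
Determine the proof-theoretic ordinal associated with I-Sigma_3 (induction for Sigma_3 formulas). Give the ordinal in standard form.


The proof-theoretic ordinal of I-Sigma_3 (induction for Sigma_3 formulas) is a standard result in ordinal analysis.
This ordinal is the supremum of order types of primitive recursive well-orderings
that the theory can prove to be well-ordered.
For I-Sigma_3 (induction for Sigma_3 formulas), the proof-theoretic ordinal is omega^(omega^(omega^omega)).

omega^(omega^(omega^omega))


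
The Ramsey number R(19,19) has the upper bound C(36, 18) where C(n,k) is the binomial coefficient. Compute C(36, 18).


R(19,19) <= C(19+19-2, 19-1) = C(36, 18)
C(36, 18) = 36! / (18! * 18!)
= 9075135300

9075135300


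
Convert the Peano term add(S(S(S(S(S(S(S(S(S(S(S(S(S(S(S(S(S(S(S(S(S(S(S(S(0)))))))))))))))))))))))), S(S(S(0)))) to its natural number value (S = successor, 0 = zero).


add(S^24(0), S^3(0)):
S^24(0) = 24
S^3(0) = 3
24 + 3 = 27

27


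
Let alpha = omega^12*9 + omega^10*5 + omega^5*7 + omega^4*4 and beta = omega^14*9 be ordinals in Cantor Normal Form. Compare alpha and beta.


Compare term by term from highest exponent:
alpha = omega^12*9 + omega^10*5 + omega^5*7 + omega^4*4
beta = omega^14*9
Term 1: alpha has omega^12*9, beta has omega^14*9
Term 2: alpha has omega^10*5, beta has omega^0*0
Term 3: alpha has omega^5*7, beta has omega^0*0
Term 4: alpha has omega^4*4, beta has omega^0*0
Result: alpha < beta

alpha < beta


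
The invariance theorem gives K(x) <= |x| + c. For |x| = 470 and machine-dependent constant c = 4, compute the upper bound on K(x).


K(x) <= |x| + c = 470 + 4 = 474

474


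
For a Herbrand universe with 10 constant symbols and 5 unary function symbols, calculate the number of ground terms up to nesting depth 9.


Herbrand terms by depth:
Depth 0: 10 constants
Depth 1: 50 new terms (running total: 60)
Depth 2: 250 new terms (running total: 310)
Depth 3: 1250 new terms (running total: 1560)
Depth 4: 6250 new terms (running total: 7810)
Depth 5: 31250 new terms (running total: 39060)
Depth 6: 156250 new terms (running total: 195310)
Depth 7: 781250 new terms (running total: 976560)
Depth 8: 3906250 new terms (running total: 4882810)
Depth 9: 19531250 new terms (running total: 24414060)
Total distinct ground terms = 24414060

24414060


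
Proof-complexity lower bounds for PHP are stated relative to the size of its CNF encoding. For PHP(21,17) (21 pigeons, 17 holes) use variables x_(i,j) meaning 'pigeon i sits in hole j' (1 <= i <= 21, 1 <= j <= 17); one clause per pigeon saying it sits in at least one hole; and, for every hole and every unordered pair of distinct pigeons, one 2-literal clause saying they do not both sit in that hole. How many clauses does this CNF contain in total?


PHP(21,17): 21 pigeons, 17 holes, 21*17 = 357 variables.
- pigeon clauses: one per pigeon -> 21 clauses
- hole clauses: 17 holes * C(21,2) = 17 * 210 -> 3570 clauses
Total clauses = 21 + 3570 = 3591

3591


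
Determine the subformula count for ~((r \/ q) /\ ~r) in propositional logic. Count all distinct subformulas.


Formula: ~((r \/ q) /\ ~r)
Subformulas found:
  1. q
  2. r
  3. ~r
  4. (r \/ q)
  5. ((r \/ q) /\ ~r)
  6. ~((r \/ q) /\ ~r)
Total distinct subformulas = 6

6


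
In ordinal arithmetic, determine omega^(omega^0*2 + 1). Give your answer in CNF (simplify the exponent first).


omega^(omega^0*2 + 1):
omega^0 = 1, so the exponent is 2 + 1 = 3 (finite ordinal addition).
Result = omega^3, already a single CNF term.

omega^3


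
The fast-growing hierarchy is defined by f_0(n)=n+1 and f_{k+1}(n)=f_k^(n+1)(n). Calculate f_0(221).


f_0(221) = 221 + 1 = 222

222


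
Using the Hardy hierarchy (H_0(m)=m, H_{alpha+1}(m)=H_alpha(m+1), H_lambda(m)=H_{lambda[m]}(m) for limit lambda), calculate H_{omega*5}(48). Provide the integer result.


H_{omega*5}(48):
For the Hardy hierarchy, H_{omega*k}(n) = 2^k * n.
2^5 = 32.
32 * 48 = 1536

1536


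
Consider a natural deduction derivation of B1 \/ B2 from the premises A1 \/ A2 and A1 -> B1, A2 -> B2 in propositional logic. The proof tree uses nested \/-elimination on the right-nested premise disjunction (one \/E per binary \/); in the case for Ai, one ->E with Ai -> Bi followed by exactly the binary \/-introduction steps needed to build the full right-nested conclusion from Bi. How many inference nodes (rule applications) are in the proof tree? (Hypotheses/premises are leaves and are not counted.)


Constructive dilemma with 2 branches, all disjunctions right-nested:
- \/E: the premise has 1 binary \/, each eliminated once: 1 nodes.
- ->E: one per case (Ai with Ai -> Bi gives Bi): 2 nodes.
- \/I: in case i < n, Bi needs 1 step to form Bi \/ (B(i+1) \/ ...) and then i-1 steps to prepend B(i-1), ..., B1, i.e. i steps; in case i = n, B2 needs 1 prepend steps.
  \/I total = (1 + 2 + ... + 1) + 1 = 1 + 1 = 2 nodes.
Total = 1 + 2 + 2 = 5

5


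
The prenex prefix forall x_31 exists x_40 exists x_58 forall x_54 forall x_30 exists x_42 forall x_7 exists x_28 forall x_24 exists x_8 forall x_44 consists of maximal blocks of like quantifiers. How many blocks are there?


Alternations = 8.
Blocks = alternations + 1 = 9

9


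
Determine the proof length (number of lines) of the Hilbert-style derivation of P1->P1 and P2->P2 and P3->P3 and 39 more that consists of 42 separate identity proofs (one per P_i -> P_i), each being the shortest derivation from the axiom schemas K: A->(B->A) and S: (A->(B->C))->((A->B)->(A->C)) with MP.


The shortest proof of A->A from K and S in the Hilbert calculus has exactly 5 lines:
(1) K instance A->((A->A)->A), (2) S instance, (3) MP on 1,2, (4) K instance A->(A->A), (5) MP on 3,4.
For 42 independent identities: 42 * 5 = 210 lines total.

210


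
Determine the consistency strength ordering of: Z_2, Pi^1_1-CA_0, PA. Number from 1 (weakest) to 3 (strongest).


Ordering by consistency strength:
1. PA
2. Pi^1_1-CA_0
3. Z_2


Z_2=3, Pi^1_1-CA_0=2, PA=1


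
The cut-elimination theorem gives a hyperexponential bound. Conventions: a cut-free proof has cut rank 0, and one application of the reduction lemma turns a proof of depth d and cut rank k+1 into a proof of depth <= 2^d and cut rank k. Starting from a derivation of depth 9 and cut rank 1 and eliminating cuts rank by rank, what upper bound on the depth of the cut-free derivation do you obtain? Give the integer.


Each rank reduction sends depth d to at most 2^d; cut rank r needs r reductions.
2_0(9) = 9
2_1(9) = 2^9 = 512
Cut-free depth bound = 512

512


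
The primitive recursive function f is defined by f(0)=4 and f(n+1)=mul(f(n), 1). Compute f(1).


f(0) = 4
f(1) = mul(f(0), 1) = mul(4, 1) = 4


4


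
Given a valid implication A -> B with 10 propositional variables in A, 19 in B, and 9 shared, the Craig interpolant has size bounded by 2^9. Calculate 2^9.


Shared atoms = 9
Craig interpolant size bound = 2^9
= 512

512


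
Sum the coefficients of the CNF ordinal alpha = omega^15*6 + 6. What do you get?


CNF: omega^15*6 + 6
Coefficients: 6 + 6 = 12

12


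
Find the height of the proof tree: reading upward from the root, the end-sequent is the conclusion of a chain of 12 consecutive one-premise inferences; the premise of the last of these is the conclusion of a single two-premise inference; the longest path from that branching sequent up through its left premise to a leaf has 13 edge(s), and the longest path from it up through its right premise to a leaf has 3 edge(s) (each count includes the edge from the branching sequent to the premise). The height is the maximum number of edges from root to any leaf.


Longest path through the left premise: 13 edges (measured from the branching sequent)
Longest path through the right premise: 3 edges
Height of the subtree rooted at the branching sequent: max(13, 3) = 13
The branching sequent sits 12 edges above the root (the chain of one-premise inferences), so height = 13 + 12 = 25

25


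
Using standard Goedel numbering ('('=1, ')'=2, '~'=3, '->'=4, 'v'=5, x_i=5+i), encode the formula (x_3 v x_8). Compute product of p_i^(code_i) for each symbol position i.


Formula: (x_3 v x_8)
Symbol codes: [1, 8, 5, 13, 2]
Primes: [2, 3, 5, 7, 11]
p_1^1 = 2^1 = 2
p_2^8 = 3^8 = 6561
p_3^5 = 5^5 = 3125
p_4^13 = 7^13 = 96889010407
p_5^2 = 11^2 = 121
Product = 480739652943247293750

480739652943247293750


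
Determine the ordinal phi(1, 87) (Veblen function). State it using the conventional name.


phi(1, 87):
phi(1, beta) = epsilon_beta (the beta-th epsilon number).
phi(1, 87) = epsilon_87

epsilon_87


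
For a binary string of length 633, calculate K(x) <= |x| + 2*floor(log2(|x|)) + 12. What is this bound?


floor(log2(633)) = 9
2 * 9 = 18
K(x) <= 633 + 18 + 12 = 663

663


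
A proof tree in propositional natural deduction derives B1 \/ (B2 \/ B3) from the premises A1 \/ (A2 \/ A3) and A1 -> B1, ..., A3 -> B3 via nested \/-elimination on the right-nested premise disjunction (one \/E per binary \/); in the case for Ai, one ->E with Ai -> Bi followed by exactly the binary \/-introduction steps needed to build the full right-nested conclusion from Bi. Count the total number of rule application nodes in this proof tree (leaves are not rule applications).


Constructive dilemma with 3 branches, all disjunctions right-nested:
- \/E: the premise has 2 binary \/, each eliminated once: 2 nodes.
- ->E: one per case (Ai with Ai -> Bi gives Bi): 3 nodes.
- \/I: in case i < n, Bi needs 1 step to form Bi \/ (B(i+1) \/ ...) and then i-1 steps to prepend B(i-1), ..., B1, i.e. i steps; in case i = n, B3 needs 2 prepend steps.
  \/I total = (1 + 2 + ... + 2) + 2 = 3 + 2 = 5 nodes.
Total = 2 + 3 + 5 = 10

10


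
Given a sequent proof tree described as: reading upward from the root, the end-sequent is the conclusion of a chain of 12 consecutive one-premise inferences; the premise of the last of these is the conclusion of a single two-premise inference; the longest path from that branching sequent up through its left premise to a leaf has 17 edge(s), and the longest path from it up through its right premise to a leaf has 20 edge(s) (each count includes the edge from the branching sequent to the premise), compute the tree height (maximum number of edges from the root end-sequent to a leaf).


Longest path through the left premise: 17 edges (measured from the branching sequent)
Longest path through the right premise: 20 edges
Height of the subtree rooted at the branching sequent: max(17, 20) = 20
The branching sequent sits 12 edges above the root (the chain of one-premise inferences), so height = 20 + 12 = 32

32


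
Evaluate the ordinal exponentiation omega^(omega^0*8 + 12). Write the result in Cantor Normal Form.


omega^(omega^0*8 + 12):
omega^0 = 1, so the exponent is 8 + 12 = 20 (finite ordinal addition).
Result = omega^20, already a single CNF term.

omega^20


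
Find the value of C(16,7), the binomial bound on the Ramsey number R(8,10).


R(8,10) <= C(8+10-2, 8-1) = C(16, 7)
C(16, 7) = 16! / (7! * 9!)
= 11440

11440


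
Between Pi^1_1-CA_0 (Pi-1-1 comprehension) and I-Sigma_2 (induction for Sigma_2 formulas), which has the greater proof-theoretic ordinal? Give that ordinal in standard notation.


Proof-theoretic ordinal of Pi^1_1-CA_0 (Pi-1-1 comprehension): psi_0(Omega_omega)
Proof-theoretic ordinal of I-Sigma_2 (induction for Sigma_2 formulas): omega^(omega^omega)
Comparing: omega^(omega^omega) < psi_0(Omega_omega).
The larger ordinal is psi_0(Omega_omega) (from Pi^1_1-CA_0 (Pi-1-1 comprehension)).

psi_0(Omega_omega)


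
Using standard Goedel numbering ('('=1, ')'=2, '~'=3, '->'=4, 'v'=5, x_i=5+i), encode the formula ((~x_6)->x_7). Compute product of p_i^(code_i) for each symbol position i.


Formula: ((~x_6)->x_7)
Symbol codes: [1, 1, 3, 11, 2, 4, 12, 2]
Primes: [2, 3, 5, 7, 11, 13, 17, 19]
p_1^1 = 2^1 = 2
p_2^1 = 3^1 = 3
p_3^3 = 5^3 = 125
p_4^11 = 7^11 = 1977326743
p_5^2 = 11^2 = 121
p_6^4 = 13^4 = 28561
p_7^12 = 17^12 = 582622237229761
p_8^2 = 19^2 = 361
Product = 1077935417140071322634275552585757250

1077935417140071322634275552585757250


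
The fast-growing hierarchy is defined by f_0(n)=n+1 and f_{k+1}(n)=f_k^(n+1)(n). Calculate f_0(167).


f_0(167) = 167 + 1 = 168

168


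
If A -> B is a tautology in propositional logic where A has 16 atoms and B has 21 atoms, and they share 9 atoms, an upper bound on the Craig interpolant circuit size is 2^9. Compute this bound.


Shared atoms = 9
Craig interpolant size bound = 2^9
= 512

512


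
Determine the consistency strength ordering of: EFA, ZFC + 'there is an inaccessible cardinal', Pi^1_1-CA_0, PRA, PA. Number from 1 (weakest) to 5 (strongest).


Ordering by consistency strength:
1. EFA
2. PRA
3. PA
4. Pi^1_1-CA_0
5. ZFC + 'there is an inaccessible cardinal'


EFA=1, ZFC + 'there is an inaccessible cardinal'=5, Pi^1_1-CA_0=4, PRA=2, PA=3


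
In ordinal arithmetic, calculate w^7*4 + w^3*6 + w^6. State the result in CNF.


Ordinal addition (w^7*4 + w^3*6) + w^6:
alpha's leading term has exponent 7 > beta's exponent 6, so it survives.
alpha's tail term has exponent 3 < beta's exponent 6, so it is absorbed by beta.
In ordinal addition, any term followed by a strictly larger-exponent term is absorbed.
Result = w^7*4 + w^6

w^7*4 + w^6


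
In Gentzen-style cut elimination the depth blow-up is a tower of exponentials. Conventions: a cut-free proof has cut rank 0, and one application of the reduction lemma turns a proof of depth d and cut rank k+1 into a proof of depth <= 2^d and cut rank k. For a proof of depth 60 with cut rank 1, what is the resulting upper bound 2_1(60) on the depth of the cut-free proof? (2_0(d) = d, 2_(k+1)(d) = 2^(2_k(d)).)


Each rank reduction sends depth d to at most 2^d; cut rank r needs r reductions.
2_0(60) = 60
2_1(60) = 2^60 = 1152921504606846976
Cut-free depth bound = 1152921504606846976

1152921504606846976


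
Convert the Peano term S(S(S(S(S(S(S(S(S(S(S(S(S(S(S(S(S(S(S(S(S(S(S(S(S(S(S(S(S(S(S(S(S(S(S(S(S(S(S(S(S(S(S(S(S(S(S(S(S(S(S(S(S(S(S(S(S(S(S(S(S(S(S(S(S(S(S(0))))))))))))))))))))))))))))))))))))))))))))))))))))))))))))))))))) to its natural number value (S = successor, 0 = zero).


Counting successors applied to 0:
67 applications of S to 0 = 67

67


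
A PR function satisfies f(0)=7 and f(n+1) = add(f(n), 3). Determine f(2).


f(0) = 7
f(1) = add(f(0), 3) = add(7, 3) = 10
f(2) = add(f(1), 3) = add(10, 3) = 13


13


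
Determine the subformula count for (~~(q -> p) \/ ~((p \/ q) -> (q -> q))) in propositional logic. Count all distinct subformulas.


Formula: (~~(q -> p) \/ ~((p \/ q) -> (q -> q)))
Subformulas found:
  1. q
  2. p
  3. (q -> q)
  4. (p \/ q)
  5. (q -> p)
  6. ~(q -> p)
  7. ~~(q -> p)
  8. ((p \/ q) -> (q -> q))
  9. ~((p \/ q) -> (q -> q))
  10. (~~(q -> p) \/ ~((p \/ q) -> (q -> q)))
Total distinct subformulas = 10

10


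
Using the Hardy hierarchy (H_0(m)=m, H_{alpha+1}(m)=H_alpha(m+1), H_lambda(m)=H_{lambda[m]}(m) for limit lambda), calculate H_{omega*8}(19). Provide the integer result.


H_{omega*8}(19):
For the Hardy hierarchy, H_{omega*k}(n) = 2^k * n.
2^8 = 256.
256 * 19 = 4864

4864


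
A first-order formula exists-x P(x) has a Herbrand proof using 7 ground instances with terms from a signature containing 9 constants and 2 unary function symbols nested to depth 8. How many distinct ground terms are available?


Herbrand terms by depth:
Depth 0: 9 constants
Depth 1: 18 new terms (running total: 27)
Depth 2: 36 new terms (running total: 63)
Depth 3: 72 new terms (running total: 135)
Depth 4: 144 new terms (running total: 279)
Depth 5: 288 new terms (running total: 567)
Depth 6: 576 new terms (running total: 1143)
Depth 7: 1152 new terms (running total: 2295)
Depth 8: 2304 new terms (running total: 4599)
Total distinct ground terms = 4599

4599


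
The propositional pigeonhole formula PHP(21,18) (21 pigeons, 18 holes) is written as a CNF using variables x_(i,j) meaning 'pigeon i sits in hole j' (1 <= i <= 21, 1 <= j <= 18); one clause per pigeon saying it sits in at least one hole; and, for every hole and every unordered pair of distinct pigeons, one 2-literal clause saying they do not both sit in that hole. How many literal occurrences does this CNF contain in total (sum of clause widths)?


PHP(21,18): 21 pigeons, 18 holes, 21*18 = 378 variables.
- pigeon clauses: one per pigeon -> 21 clauses of width 18 -> 378 literals
- hole clauses: 18 holes * C(21,2) = 18 * 210 -> 3780 clauses of width 2 -> 7560 literals
Total literal occurrences = 378 + 7560 = 7938

7938


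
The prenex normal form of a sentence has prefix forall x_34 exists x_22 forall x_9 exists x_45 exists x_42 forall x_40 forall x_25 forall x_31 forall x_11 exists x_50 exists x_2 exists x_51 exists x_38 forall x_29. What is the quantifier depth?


Quantifier prefix has 14 quantifier symbols.
Quantifier depth = 14

14


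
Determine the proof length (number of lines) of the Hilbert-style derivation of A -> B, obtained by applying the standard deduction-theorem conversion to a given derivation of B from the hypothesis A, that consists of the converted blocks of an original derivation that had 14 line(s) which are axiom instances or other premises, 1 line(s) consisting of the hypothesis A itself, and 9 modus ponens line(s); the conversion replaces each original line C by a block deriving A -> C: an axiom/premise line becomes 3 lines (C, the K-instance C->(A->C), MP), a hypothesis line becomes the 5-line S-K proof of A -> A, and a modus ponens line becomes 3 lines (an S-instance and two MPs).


Deduction-theorem conversion, block by block:
- 14 axiom/premise lines -> 3 lines each = 42
- 1 hypothesis lines -> 5 lines each (identity proof A->A) = 5
- 9 MP lines -> 3 lines each (S-instance, MP, MP) = 27
Total = 42 + 5 + 27 = 74 lines.

74


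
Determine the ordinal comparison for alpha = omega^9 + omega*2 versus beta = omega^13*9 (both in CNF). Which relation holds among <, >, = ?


Compare term by term from highest exponent:
alpha = omega^9 + omega*2
beta = omega^13*9
Term 1: alpha has omega^9*1, beta has omega^13*9
Term 2: alpha has omega^1*2, beta has omega^0*0
Result: alpha < beta

alpha < beta


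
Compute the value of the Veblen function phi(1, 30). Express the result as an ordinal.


phi(1, 30):
phi(1, beta) = epsilon_beta (the beta-th epsilon number).
phi(1, 30) = epsilon_30

epsilon_30


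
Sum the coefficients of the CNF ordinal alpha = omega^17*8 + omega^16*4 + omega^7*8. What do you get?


CNF: omega^17*8 + omega^16*4 + omega^7*8
Coefficients: 8 + 4 + 8 = 20

20


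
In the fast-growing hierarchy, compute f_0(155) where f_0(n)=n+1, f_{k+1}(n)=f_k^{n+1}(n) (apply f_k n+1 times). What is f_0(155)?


f_0(155) = 155 + 1 = 156

156


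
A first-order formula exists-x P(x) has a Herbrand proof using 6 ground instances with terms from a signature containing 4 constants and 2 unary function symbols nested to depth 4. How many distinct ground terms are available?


Herbrand terms by depth:
Depth 0: 4 constants
Depth 1: 8 new terms (running total: 12)
Depth 2: 16 new terms (running total: 28)
Depth 3: 32 new terms (running total: 60)
Depth 4: 64 new terms (running total: 124)
Total distinct ground terms = 124

124


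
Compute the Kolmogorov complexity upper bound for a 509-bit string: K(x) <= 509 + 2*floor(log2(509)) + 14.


floor(log2(509)) = 8
2 * 8 = 16
K(x) <= 509 + 16 + 14 = 539

539


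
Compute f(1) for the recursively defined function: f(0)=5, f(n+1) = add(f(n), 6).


f(0) = 5
f(1) = add(f(0), 6) = add(5, 6) = 11


11


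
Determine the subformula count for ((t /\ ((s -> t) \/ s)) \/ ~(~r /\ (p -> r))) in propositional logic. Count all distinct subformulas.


Formula: ((t /\ ((s -> t) \/ s)) \/ ~(~r /\ (p -> r)))
Subformulas found:
  1. s
  2. r
  3. t
  4. p
  5. ~r
  6. (s -> t)
  7. (p -> r)
  8. ((s -> t) \/ s)
  9. (~r /\ (p -> r))
  10. ~(~r /\ (p -> r))
  11. (t /\ ((s -> t) \/ s))
  12. ((t /\ ((s -> t) \/ s)) \/ ~(~r /\ (p -> r)))
Total distinct subformulas = 12

12


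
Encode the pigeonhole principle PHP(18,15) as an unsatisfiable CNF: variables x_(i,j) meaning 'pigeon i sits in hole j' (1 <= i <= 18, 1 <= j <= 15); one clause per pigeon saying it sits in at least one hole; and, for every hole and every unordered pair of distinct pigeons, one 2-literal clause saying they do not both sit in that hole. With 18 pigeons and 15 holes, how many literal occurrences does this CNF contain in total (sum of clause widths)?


PHP(18,15): 18 pigeons, 15 holes, 18*15 = 270 variables.
- pigeon clauses: one per pigeon -> 18 clauses of width 15 -> 270 literals
- hole clauses: 15 holes * C(18,2) = 15 * 153 -> 2295 clauses of width 2 -> 4590 literals
Total literal occurrences = 270 + 4590 = 4860

4860


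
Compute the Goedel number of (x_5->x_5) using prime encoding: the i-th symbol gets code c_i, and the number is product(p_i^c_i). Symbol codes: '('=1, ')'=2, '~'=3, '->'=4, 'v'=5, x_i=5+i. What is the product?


Formula: (x_5->x_5)
Symbol codes: [1, 10, 4, 10, 2]
Primes: [2, 3, 5, 7, 11]
p_1^1 = 2^1 = 2
p_2^10 = 3^10 = 59049
p_3^4 = 5^4 = 625
p_4^10 = 7^10 = 282475249
p_5^2 = 11^2 = 121
Product = 2522831997952901250

2522831997952901250


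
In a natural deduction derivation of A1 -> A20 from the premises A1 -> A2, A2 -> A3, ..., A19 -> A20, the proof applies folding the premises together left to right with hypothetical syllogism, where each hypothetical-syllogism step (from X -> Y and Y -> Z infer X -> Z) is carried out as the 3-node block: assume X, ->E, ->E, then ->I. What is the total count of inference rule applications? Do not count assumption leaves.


There are 19 premises in the chain. The first HS step combines premises 1 and 2; each further premise needs one more HS step.
So 19 premises require 19 - 1 = 18 hypothetical-syllogism steps.
Each HS step uses 3 inference nodes (->E, ->E, ->I).
18 * 3 = 54 total inference nodes.

54


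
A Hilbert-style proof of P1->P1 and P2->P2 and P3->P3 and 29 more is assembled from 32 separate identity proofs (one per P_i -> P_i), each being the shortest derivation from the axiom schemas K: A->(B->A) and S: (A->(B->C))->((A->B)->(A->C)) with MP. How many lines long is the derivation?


The shortest proof of A->A from K and S in the Hilbert calculus has exactly 5 lines:
(1) K instance A->((A->A)->A), (2) S instance, (3) MP on 1,2, (4) K instance A->(A->A), (5) MP on 3,4.
For 32 independent identities: 32 * 5 = 160 lines total.

160


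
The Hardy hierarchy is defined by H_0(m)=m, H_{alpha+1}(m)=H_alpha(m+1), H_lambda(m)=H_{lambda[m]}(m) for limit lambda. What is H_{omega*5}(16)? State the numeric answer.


H_{omega*5}(16):
For the Hardy hierarchy, H_{omega*k}(n) = 2^k * n.
2^5 = 32.
32 * 16 = 512

512


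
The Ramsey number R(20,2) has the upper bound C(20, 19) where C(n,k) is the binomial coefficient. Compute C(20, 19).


R(20,2) <= C(20+2-2, 20-1) = C(20, 19)
C(20, 19) = 20! / (19! * 1!)
= 20

20


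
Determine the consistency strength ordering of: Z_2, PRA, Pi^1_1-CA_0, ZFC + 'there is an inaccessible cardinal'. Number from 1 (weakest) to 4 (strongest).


Ordering by consistency strength:
1. PRA
2. Pi^1_1-CA_0
3. Z_2
4. ZFC + 'there is an inaccessible cardinal'


Z_2=3, PRA=1, Pi^1_1-CA_0=2, ZFC + 'there is an inaccessible cardinal'=4


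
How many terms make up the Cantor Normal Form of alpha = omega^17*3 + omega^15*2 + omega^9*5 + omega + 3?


CNF: omega^17*3 + omega^15*2 + omega^9*5 + omega + 3
Count the summands separated by '+':
  term 1: omega^17*3
  term 2: omega^15*2
  term 3: omega^9*5
  term 4: omega
  term 5: 3
Total terms = 5

5


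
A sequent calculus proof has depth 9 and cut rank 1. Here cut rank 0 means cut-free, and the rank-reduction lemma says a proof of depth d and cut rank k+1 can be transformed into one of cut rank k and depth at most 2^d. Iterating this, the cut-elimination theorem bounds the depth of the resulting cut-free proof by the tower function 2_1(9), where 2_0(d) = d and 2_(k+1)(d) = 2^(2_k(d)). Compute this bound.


Each rank reduction sends depth d to at most 2^d; cut rank r needs r reductions.
2_0(9) = 9
2_1(9) = 2^9 = 512
Cut-free depth bound = 512

512


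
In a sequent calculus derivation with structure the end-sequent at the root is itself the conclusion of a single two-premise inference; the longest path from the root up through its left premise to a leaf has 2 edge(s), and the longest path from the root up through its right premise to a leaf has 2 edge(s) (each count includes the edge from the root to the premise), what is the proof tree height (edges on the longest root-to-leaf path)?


Longest path through the left premise: 2 edges (measured from the branching sequent)
Longest path through the right premise: 2 edges
Height of the subtree rooted at the branching sequent: max(2, 2) = 2
The branching sequent is the root itself.
Total height = 2

2


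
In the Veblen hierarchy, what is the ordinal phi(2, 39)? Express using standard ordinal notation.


phi(2, 39):
phi(2, beta) = zeta_beta (the beta-th zeta number, fixed point of epsilon).
phi(2, 39) = zeta_39

zeta_39


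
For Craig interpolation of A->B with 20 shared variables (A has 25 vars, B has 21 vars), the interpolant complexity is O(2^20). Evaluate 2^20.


Shared atoms = 20
Craig interpolant size bound = 2^20
= 1048576

1048576


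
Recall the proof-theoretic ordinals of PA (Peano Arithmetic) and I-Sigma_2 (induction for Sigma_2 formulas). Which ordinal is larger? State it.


Proof-theoretic ordinal of PA (Peano Arithmetic): epsilon_0
Proof-theoretic ordinal of I-Sigma_2 (induction for Sigma_2 formulas): omega^(omega^omega)
Comparing: omega^(omega^omega) < epsilon_0.
The larger ordinal is epsilon_0 (from PA (Peano Arithmetic)).

epsilon_0


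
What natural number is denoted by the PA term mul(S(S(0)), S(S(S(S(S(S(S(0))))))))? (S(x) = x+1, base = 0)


mul(S^2(0), S^7(0)):
S^2(0) = 2
S^7(0) = 7
2 * 7 = 14

14


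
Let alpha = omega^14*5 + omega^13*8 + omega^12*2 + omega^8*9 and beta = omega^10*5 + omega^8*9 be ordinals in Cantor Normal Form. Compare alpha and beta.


Compare term by term from highest exponent:
alpha = omega^14*5 + omega^13*8 + omega^12*2 + omega^8*9
beta = omega^10*5 + omega^8*9
Term 1: alpha has omega^14*5, beta has omega^10*5
Term 2: alpha has omega^13*8, beta has omega^8*9
Term 3: alpha has omega^12*2, beta has omega^0*0
Term 4: alpha has omega^8*9, beta has omega^0*0
Result: alpha > beta

alpha > beta


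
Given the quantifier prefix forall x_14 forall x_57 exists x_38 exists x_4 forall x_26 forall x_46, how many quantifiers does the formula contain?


Quantifier prefix has 6 quantifier symbols.
Quantifier depth = 6

6


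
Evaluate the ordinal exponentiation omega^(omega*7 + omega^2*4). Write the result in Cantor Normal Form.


omega^(omega*7 + omega^2*4):
In ordinal addition a term is absorbed by a following term of strictly larger exponent: 1 < 2, so omega*7 + omega^2*4 = omega^2*4.
omega raised to a CNF ordinal is a single CNF term: Result = omega^(omega^2*4)

omega^(omega^2*4)


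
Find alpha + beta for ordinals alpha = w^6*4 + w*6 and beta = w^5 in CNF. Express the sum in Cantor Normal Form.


Ordinal addition (w^6*4 + w*6) + w^5:
alpha's leading term has exponent 6 > beta's exponent 5, so it survives.
alpha's tail term has exponent 1 < beta's exponent 5, so it is absorbed by beta.
In ordinal addition, any term followed by a strictly larger-exponent term is absorbed.
Result = w^6*4 + w^5

w^6*4 + w^5


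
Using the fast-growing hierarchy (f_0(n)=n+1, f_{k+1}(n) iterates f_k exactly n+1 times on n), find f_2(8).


f_2(8) = f_1^9(8)
f_1(m) = 2m + 1.
Iterating: f_1^k(n) = 2^k*(n+1) - 1.
f_2(8) = 2^9*(8+1) - 1 = 512*9 - 1 = 4607

4607


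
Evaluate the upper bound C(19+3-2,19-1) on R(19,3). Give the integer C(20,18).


R(19,3) <= C(19+3-2, 19-1) = C(20, 18)
C(20, 18) = 20! / (18! * 2!)
= 190

190


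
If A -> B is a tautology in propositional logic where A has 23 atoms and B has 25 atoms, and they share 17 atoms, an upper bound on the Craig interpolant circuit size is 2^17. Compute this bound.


Shared atoms = 17
Craig interpolant size bound = 2^17
= 131072

131072


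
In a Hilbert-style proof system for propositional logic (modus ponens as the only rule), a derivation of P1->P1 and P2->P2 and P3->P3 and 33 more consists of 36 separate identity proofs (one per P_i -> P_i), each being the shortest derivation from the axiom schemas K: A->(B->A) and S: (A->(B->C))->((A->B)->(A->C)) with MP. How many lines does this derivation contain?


The shortest proof of A->A from K and S in the Hilbert calculus has exactly 5 lines:
(1) K instance A->((A->A)->A), (2) S instance, (3) MP on 1,2, (4) K instance A->(A->A), (5) MP on 3,4.
For 36 independent identities: 36 * 5 = 180 lines total.

180


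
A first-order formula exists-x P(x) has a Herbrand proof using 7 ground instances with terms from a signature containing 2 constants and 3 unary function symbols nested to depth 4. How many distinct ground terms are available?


Herbrand terms by depth:
Depth 0: 2 constants
Depth 1: 6 new terms (running total: 8)
Depth 2: 18 new terms (running total: 26)
Depth 3: 54 new terms (running total: 80)
Depth 4: 162 new terms (running total: 242)
Total distinct ground terms = 242

242


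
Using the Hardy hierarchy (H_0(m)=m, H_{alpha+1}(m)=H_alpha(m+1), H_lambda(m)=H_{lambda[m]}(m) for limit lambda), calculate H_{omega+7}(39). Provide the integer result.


H_{omega+7}(39):
Unwind the 7 successor steps: H_{omega+7}(39) = H_omega(39+7) = H_omega(46).
H_omega(m) = H_m(m) = m + m = 2m.
Result = 2 * 46 = 92

92


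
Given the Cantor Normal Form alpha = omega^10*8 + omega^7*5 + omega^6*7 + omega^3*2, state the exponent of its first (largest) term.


CNF: omega^10*8 + omega^7*5 + omega^6*7 + omega^3*2
The leading term is omega^10*8, which has exponent 10.

10


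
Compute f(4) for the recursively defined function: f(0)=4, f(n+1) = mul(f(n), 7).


f(0) = 4
f(1) = mul(f(0), 7) = mul(4, 7) = 28
f(2) = mul(f(1), 7) = mul(28, 7) = 196
f(3) = mul(f(2), 7) = mul(196, 7) = 1372
f(4) = mul(f(3), 7) = mul(1372, 7) = 9604


9604


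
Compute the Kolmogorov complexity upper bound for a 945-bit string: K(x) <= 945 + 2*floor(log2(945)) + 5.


floor(log2(945)) = 9
2 * 9 = 18
K(x) <= 945 + 18 + 5 = 968

968


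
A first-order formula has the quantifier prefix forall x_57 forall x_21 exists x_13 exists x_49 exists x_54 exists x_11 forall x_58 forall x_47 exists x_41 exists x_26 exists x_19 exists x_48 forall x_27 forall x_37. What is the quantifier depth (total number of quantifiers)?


Quantifier prefix has 14 quantifier symbols.
Quantifier depth = 14

14


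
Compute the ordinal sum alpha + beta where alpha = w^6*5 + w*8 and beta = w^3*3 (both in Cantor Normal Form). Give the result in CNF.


Ordinal addition (w^6*5 + w*8) + w^3*3:
alpha's leading term has exponent 6 > beta's exponent 3, so it survives.
alpha's tail term has exponent 1 < beta's exponent 3, so it is absorbed by beta.
In ordinal addition, any term followed by a strictly larger-exponent term is absorbed.
Result = w^6*5 + w^3*3

w^6*5 + w^3*3


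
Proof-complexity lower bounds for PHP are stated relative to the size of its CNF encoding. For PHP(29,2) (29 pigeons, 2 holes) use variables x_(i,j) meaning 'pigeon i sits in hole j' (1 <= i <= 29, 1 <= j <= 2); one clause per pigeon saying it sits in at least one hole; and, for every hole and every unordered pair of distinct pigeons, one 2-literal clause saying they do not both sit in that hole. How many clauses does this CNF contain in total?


PHP(29,2): 29 pigeons, 2 holes, 29*2 = 58 variables.
- pigeon clauses: one per pigeon -> 29 clauses
- hole clauses: 2 holes * C(29,2) = 2 * 406 -> 812 clauses
Total clauses = 29 + 812 = 841

841
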